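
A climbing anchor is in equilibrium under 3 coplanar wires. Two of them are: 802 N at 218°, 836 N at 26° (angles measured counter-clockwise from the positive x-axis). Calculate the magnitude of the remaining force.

F ≈ 175 N

Sum the known components: ΣF_x = 119.4 N, ΣF_y = -127.3 N.
For equilibrium the remaining force must supply (−ΣF_x, −ΣF_y) = (-119.4, 127.3) N.
Magnitude = √((-119.4)² + (127.3)²) = 174.5 N; direction = atan2(127.3, -119.4) = 133.2°.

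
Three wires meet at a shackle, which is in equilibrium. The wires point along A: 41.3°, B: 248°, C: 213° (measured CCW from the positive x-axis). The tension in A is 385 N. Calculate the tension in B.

Resolve: ΣF_x = 385 cos 41.3° + T_B cos 248° + T_C cos 213° = 0.
        ΣF_y = 385 sin 41.3° + T_B sin 248° + T_C sin 213° = 0.
The known terms sum to (289.2, 254.1) N, so -0.3746 T_B − 0.8387 T_C = -289.2 and -0.9272 T_B − 0.5446 T_C = -254.1.
Solving simultaneously: T_B = 96.90 N, T_C = 301.6 N.

T_B ≈ 96.9 N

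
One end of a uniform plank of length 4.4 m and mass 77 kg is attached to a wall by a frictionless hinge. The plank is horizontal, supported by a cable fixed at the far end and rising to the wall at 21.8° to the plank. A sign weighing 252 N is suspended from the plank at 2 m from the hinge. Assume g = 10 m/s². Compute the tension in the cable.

T ≈ 1350 N

Take torques about the hinge: T sin 21.8° · 4.4 = 77×10×2.2 + 252×2 = 2198 N·m.
So T = 2198 / (0.3714 × 4.4) = 1345.2 N.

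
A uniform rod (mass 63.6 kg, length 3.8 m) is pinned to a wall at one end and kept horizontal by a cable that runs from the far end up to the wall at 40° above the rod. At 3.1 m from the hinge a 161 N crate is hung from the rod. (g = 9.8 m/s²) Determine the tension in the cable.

T ≈ 689 N

Take torques about the hinge: T sin 40° · 3.8 = 63.6×9.8×1.9 + 161×3.1 = 1683.3 N·m.
So T = 1683.3 / (0.6428 × 3.8) = 689.16 N.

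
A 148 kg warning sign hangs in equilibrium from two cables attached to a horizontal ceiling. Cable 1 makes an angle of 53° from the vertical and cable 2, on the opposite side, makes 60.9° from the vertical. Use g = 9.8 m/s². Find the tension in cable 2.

Angles from the horizontal: cable 1 is 90° − 53° = 37°, cable 2 is 90° − 60.9° = 29.1°.
Weight W = 148 × 9.8 = 1450 N acts straight down.
Horizontal: T_1 cos 37° = T_2 cos 29.1°  →  T_1 = 1.094 T_2.
Vertical: T_1 sin 37° + T_2 sin 29.1° = 1450.
Substituting the horizontal relation into the vertical equation gives 1.145 T_2 = 1450, so T_2 = 1267 N.

T_2 ≈ 1270 N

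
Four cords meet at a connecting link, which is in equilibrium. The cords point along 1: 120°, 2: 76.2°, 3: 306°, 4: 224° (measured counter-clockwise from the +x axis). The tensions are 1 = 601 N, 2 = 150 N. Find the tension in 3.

T_3 ≈ 670 N

Resolve: ΣF_x = 601 cos 120° + 150 cos 76.2° + T_3 cos 306° + T_4 cos 224° = 0.
        ΣF_y = 601 sin 120° + 150 sin 76.2° + T_3 sin 306° + T_4 sin 224° = 0.
The known terms sum to (-264.7, 666.2) N, so 0.5878 T_3 − 0.7193 T_4 = 264.7 and -0.8090 T_3 − 0.6947 T_4 = -666.2.
Solving simultaneously: T_3 = 669.6 N, T_4 = 179.1 N.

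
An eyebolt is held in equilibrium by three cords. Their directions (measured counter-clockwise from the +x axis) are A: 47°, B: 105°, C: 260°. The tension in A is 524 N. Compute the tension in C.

Resolve: ΣF_x = 524 cos 47° + T_B cos 105° + T_C cos 260° = 0.
        ΣF_y = 524 sin 47° + T_B sin 105° + T_C sin 260° = 0.
The known terms sum to (357.4, 383.2) N, so -0.2588 T_B − 0.1736 T_C = -357.4 and 0.9659 T_B − 0.9848 T_C = -383.2.
Solving simultaneously: T_B = 675.3 N, T_C = 1051 N.

T_C ≈ 1050 N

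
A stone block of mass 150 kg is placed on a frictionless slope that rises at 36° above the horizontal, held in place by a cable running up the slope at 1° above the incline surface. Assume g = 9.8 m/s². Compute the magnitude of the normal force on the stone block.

N ≈ 1170 N

Take axes along and perpendicular to the incline. Weight components: W sin 36° = 864 N down-slope, W cos 36° = 1189 N into the surface.
Along incline: T cos 1° = W sin 36° → T = 864.2 N.
Perpendicular: N = W cos 36° − T sin 1° = 1174 N.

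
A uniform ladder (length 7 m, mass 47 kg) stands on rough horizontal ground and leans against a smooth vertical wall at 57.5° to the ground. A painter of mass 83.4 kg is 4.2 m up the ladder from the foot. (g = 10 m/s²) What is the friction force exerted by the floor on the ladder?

f ≈ 469 N

Torques about the foot: N_wall · 7 sin 57.5° = 47×10×3.5 cos 57.5° + 83.4×10×4.2 cos 57.5° → N_wall = 468.5 N.
ΣF_x = 0: f_floor = N_wall = 468.5 N.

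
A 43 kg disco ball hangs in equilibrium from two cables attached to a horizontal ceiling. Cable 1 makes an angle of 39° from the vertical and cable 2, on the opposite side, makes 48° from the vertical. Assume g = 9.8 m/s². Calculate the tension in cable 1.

T_1 ≈ 314 N

Angles from the horizontal: cable 1 is 90° − 39° = 51°, cable 2 is 90° − 48° = 42°.
Weight W = 43 × 9.8 = 421.4 N acts straight down.
Horizontal: T_1 cos 51° = T_2 cos 42°  →  T_2 = 0.8468 T_1.
Vertical: T_1 sin 51° + T_2 sin 42° = 421.4.
Substituting the horizontal relation into the vertical equation gives 1.344 T_1 = 421.4, so T_1 = 313.6 N.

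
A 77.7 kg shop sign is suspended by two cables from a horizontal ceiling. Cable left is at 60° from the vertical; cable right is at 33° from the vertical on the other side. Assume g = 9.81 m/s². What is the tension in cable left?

T_left ≈ 416 N

Angles from the horizontal: cable left is 90° − 60° = 30°, cable right is 90° − 33° = 57°.
Weight W = 77.7 × 9.81 = 762.2 N acts straight down.
Horizontal: T_left cos 30° = T_right cos 57°  →  T_right = 1.59 T_left.
Vertical: T_left sin 30° + T_right sin 57° = 762.2.
Substituting the horizontal relation into the vertical equation gives 1.834 T_left = 762.2, so T_left = 415.7 N.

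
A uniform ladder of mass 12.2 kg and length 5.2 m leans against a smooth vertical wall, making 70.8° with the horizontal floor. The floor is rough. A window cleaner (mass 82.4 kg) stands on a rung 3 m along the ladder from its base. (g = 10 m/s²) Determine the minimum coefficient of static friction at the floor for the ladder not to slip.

μ_min ≈ 0.197

ΣF_y = 0: N_floor = 12.2×10 + 82.4×10 = 946 N.
Torques about the foot: N_wall · 5.2 sin 70.8° = 12.2×10×2.6 cos 70.8° + 82.4×10×3 cos 70.8° → N_wall = 186.79 N.
ΣF_x = 0: f_floor = N_wall = 186.79 N.
μ_min = f_floor / N_floor = 186.79 / 946 = 0.1975.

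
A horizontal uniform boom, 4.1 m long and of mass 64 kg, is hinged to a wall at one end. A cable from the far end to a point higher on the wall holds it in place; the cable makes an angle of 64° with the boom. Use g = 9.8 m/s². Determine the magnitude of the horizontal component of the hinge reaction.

H_x ≈ 153 N

Take torques about the hinge: T sin 64° · 4.1 = 64×9.8×2.05 = 1285.8 N·m.
So T = 1285.8 / (0.8988 × 4.1) = 348.91 N.
ΣF_x = 0: H_x = T cos 64° = 152.95 N.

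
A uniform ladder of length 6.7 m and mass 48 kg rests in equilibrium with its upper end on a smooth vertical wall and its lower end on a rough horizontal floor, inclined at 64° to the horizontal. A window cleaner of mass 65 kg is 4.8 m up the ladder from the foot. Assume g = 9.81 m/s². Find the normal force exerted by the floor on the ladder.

ΣF_y = 0: N_floor = 48×9.81 + 65×9.81 = 1108.5 N.

N_floor ≈ 1110 N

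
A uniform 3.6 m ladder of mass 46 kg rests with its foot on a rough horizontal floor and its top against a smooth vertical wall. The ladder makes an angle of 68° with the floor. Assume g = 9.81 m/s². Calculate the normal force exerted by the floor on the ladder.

ΣF_y = 0: N_floor = 46×9.81 = 451.26 N.

N_floor ≈ 451 N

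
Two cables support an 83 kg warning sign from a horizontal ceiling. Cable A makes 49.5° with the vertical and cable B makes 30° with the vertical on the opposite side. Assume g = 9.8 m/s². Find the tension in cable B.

T_B ≈ 629 N

Angles from the horizontal: cable A is 90° − 49.5° = 40.5°, cable B is 90° − 30° = 60°.
Weight W = 83 × 9.8 = 813.4 N acts straight down.
Horizontal: T_A cos 40.5° = T_B cos 60°  →  T_A = 0.6575 T_B.
Vertical: T_A sin 40.5° + T_B sin 60° = 813.4.
Substituting the horizontal relation into the vertical equation gives 1.293 T_B = 813.4, so T_B = 629 N.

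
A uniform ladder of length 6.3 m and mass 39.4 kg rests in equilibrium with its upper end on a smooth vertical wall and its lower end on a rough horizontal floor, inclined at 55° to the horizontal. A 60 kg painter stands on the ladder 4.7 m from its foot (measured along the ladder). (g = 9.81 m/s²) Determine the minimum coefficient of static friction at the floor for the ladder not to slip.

μ_min ≈ 0.454

ΣF_y = 0: N_floor = 39.4×9.81 + 60×9.81 = 975.11 N.
Torques about the foot: N_wall · 6.3 sin 55° = 39.4×9.81×3.15 cos 55° + 60×9.81×4.7 cos 55° → N_wall = 442.79 N.
ΣF_x = 0: f_floor = N_wall = 442.79 N.
μ_min = f_floor / N_floor = 442.79 / 975.11 = 0.4541.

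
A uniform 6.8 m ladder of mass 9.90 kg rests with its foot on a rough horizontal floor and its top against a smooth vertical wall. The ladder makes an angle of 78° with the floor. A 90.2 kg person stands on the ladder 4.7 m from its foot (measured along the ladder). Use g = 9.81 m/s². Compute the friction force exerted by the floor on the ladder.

Torques about the foot: N_wall · 6.8 sin 78° = 9.90×9.81×3.4 cos 78° + 90.2×9.81×4.7 cos 78° → N_wall = 140.32 N.
ΣF_x = 0: f_floor = N_wall = 140.32 N.

f ≈ 140 N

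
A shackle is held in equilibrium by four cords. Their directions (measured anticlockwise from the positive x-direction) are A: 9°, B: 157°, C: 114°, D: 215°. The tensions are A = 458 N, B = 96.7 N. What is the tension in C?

Resolve: ΣF_x = 458 cos 9° + 96.7 cos 157° + T_C cos 114° + T_D cos 215° = 0.
        ΣF_y = 458 sin 9° + 96.7 sin 157° + T_C sin 114° + T_D sin 215° = 0.
The known terms sum to (363.3, 109.4) N, so -0.4067 T_C − 0.8192 T_D = -363.3 and 0.9135 T_C − 0.5736 T_D = -109.4.
Solving simultaneously: T_C = 121 N, T_D = 383.5 N.

T_C ≈ 121 N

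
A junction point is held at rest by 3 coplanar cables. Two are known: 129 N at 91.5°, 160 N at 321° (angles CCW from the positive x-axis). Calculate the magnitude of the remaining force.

Sum the known components: ΣF_x = 121 N, ΣF_y = 28.26 N.
For equilibrium the remaining force must supply (−ΣF_x, −ΣF_y) = (-121, -28.26) N.
Magnitude = √((-121)² + (-28.26)²) = 124.2 N; direction = atan2(-28.26, -121) = 193.2°.

F ≈ 124 N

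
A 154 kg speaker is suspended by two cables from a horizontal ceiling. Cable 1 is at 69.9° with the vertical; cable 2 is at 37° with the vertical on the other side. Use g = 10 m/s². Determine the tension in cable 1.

Angles from the horizontal: cable 1 is 90° − 69.9° = 20.1°, cable 2 is 90° − 37° = 53°.
Weight W = 154 × 10 = 1540 N acts straight down.
Horizontal: T_1 cos 20.1° = T_2 cos 53°  →  T_2 = 1.56 T_1.
Vertical: T_1 sin 20.1° + T_2 sin 53° = 1540.
Substituting the horizontal relation into the vertical equation gives 1.59 T_1 = 1540, so T_1 = 968.6 N.

T_1 ≈ 969 N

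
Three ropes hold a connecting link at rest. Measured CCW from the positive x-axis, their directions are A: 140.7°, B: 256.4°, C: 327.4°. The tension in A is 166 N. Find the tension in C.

T_C ≈ 158 N

Resolve: ΣF_x = 166 cos 140.7° + T_B cos 256.4° + T_C cos 327.4° = 0.
        ΣF_y = 166 sin 140.7° + T_B sin 256.4° + T_C sin 327.4° = 0.
The known terms sum to (-128.5, 105.1) N, so -0.2351 T_B + 0.8425 T_C = 128.5 and -0.9720 T_B − 0.5388 T_C = -105.1.
Solving simultaneously: T_B = 20.48 N, T_C = 158.2 N.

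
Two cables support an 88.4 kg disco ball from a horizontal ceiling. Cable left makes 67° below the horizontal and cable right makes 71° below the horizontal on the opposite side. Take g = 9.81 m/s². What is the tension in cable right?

T_right ≈ 506 N

Weight W = 88.4 × 9.81 = 867.2 N acts straight down.
Horizontal: T_left cos 67° = T_right cos 71°  →  T_left = 0.8332 T_right.
Vertical: T_left sin 67° + T_right sin 71° = 867.2.
Substituting the horizontal relation into the vertical equation gives 1.713 T_right = 867.2, so T_right = 506.4 N.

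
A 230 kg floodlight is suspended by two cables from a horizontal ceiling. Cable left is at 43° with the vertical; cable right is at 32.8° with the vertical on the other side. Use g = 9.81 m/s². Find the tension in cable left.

T_left ≈ 1260 N

Angles from the horizontal: cable left is 90° − 43° = 47°, cable right is 90° − 32.8° = 57.2°.
Weight W = 230 × 9.81 = 2256 N acts straight down.
Horizontal: T_left cos 47° = T_right cos 57.2°  →  T_right = 1.259 T_left.
Vertical: T_left sin 47° + T_right sin 57.2° = 2256.
Substituting the horizontal relation into the vertical equation gives 1.79 T_left = 2256, so T_left = 1261 N.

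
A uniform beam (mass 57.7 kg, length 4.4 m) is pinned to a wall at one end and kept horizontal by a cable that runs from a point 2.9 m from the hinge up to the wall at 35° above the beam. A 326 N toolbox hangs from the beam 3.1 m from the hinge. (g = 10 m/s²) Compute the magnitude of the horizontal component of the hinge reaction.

H_x ≈ 1120 N

Take torques about the hinge: T sin 35° · 2.9 = 57.7×10×2.2 + 326×3.1 = 2280 N·m.
So T = 2280 / (0.5736 × 2.9) = 1370.7 N.
ΣF_x = 0: H_x = T cos 35° = 1122.8 N.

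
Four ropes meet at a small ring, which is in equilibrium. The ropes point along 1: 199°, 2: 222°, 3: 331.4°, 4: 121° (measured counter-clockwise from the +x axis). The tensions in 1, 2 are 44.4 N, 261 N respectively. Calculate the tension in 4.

T_4 ≈ 551 N

Resolve: ΣF_x = 44.4 cos 199° + 261 cos 222° + T_3 cos 331.4° + T_4 cos 121° = 0.
        ΣF_y = 44.4 sin 199° + 261 sin 222° + T_3 sin 331.4° + T_4 sin 121° = 0.
The known terms sum to (-235.9, -189.1) N, so 0.8780 T_3 − 0.5150 T_4 = 235.9 and -0.4787 T_3 + 0.8572 T_4 = 189.1.
Solving simultaneously: T_3 = 592.1 N, T_4 = 551.3 N.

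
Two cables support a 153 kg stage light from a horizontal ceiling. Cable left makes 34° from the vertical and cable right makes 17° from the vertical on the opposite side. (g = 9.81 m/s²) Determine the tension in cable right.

T_right ≈ 1080 N

Angles from the horizontal: cable left is 90° − 34° = 56°, cable right is 90° − 17° = 73°.
Weight W = 153 × 9.81 = 1501 N acts straight down.
Horizontal: T_left cos 56° = T_right cos 73°  →  T_left = 0.5228 T_right.
Vertical: T_left sin 56° + T_right sin 73° = 1501.
Substituting the horizontal relation into the vertical equation gives 1.39 T_right = 1501, so T_right = 1080 N.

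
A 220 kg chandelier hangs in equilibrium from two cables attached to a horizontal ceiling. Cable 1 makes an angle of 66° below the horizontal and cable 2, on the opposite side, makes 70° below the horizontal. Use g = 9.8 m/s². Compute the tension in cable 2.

Weight W = 220 × 9.8 = 2156 N acts straight down.
Horizontal: T_1 cos 66° = T_2 cos 70°  →  T_1 = 0.8409 T_2.
Vertical: T_1 sin 66° + T_2 sin 70° = 2156.
Substituting the horizontal relation into the vertical equation gives 1.708 T_2 = 2156, so T_2 = 1262 N.

T_2 ≈ 1260 N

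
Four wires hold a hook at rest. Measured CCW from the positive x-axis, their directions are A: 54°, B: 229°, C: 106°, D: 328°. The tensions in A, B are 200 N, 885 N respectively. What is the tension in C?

Resolve: ΣF_x = 200 cos 54° + 885 cos 229° + T_C cos 106° + T_D cos 328° = 0.
        ΣF_y = 200 sin 54° + 885 sin 229° + T_C sin 106° + T_D sin 328° = 0.
The known terms sum to (-463.1, -506.1) N, so -0.2756 T_C + 0.8480 T_D = 463.1 and 0.9613 T_C − 0.5299 T_D = 506.1.
Solving simultaneously: T_C = 1008 N, T_D = 873.7 N.

T_C ≈ 1010 N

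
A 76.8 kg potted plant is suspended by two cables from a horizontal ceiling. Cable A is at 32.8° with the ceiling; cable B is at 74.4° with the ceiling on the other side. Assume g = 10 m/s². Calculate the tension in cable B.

T_B ≈ 676 N

Weight W = 76.8 × 10 = 768 N acts straight down.
Horizontal: T_A cos 32.8° = T_B cos 74.4°  →  T_A = 0.3199 T_B.
Vertical: T_A sin 32.8° + T_B sin 74.4° = 768.
Substituting the horizontal relation into the vertical equation gives 1.136 T_B = 768, so T_B = 675.8 N.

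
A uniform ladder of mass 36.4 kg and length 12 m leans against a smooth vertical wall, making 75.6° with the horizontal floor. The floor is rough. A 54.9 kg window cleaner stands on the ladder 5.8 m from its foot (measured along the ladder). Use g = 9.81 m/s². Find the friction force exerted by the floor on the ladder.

f ≈ 113 N

Torques about the foot: N_wall · 12 sin 75.6° = 36.4×9.81×6 cos 75.6° + 54.9×9.81×5.8 cos 75.6° → N_wall = 112.68 N.
ΣF_x = 0: f_floor = N_wall = 112.68 N.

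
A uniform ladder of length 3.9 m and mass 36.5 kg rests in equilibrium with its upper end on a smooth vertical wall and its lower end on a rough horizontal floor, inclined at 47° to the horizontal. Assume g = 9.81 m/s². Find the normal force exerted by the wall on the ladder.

Torques about the foot: N_wall · 3.9 sin 47° = 36.5×9.81×1.95 cos 47° → N_wall = 166.95 N.

N_wall ≈ 167 N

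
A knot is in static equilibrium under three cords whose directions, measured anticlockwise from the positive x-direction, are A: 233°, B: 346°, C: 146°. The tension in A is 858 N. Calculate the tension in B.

Resolve: ΣF_x = 858 cos 233° + T_B cos 346° + T_C cos 146° = 0.
        ΣF_y = 858 sin 233° + T_B sin 346° + T_C sin 146° = 0.
The known terms sum to (-516.4, -685.2) N, so 0.9703 T_B − 0.8290 T_C = 516.4 and -0.2419 T_B + 0.5592 T_C = 685.2.
Solving simultaneously: T_B = 2505 N, T_C = 2309 N.

T_B ≈ 2510 N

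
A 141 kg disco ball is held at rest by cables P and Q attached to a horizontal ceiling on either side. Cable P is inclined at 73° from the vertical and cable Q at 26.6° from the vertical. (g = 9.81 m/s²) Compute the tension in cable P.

Angles from the horizontal: cable P is 90° − 73° = 17°, cable Q is 90° − 26.6° = 63.4°.
Weight W = 141 × 9.81 = 1383 N acts straight down.
Horizontal: T_P cos 17° = T_Q cos 63.4°  →  T_Q = 2.136 T_P.
Vertical: T_P sin 17° + T_Q sin 63.4° = 1383.
Substituting the horizontal relation into the vertical equation gives 2.202 T_P = 1383, so T_P = 628.1 N.

T_P ≈ 628 N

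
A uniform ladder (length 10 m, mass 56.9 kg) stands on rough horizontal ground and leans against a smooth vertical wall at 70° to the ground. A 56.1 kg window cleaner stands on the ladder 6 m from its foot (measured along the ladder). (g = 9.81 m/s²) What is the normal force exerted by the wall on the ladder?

N_wall ≈ 222 N

Torques about the foot: N_wall · 10 sin 70° = 56.9×9.81×5 cos 70° + 56.1×9.81×6 cos 70° → N_wall = 221.77 N.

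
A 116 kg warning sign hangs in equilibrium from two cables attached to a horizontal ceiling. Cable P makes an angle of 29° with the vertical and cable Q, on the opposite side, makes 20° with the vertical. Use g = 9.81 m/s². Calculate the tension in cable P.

T_P ≈ 516 N

Angles from the horizontal: cable P is 90° − 29° = 61°, cable Q is 90° − 20° = 70°.
Weight W = 116 × 9.81 = 1138 N acts straight down.
Horizontal: T_P cos 61° = T_Q cos 70°  →  T_Q = 1.417 T_P.
Vertical: T_P sin 61° + T_Q sin 70° = 1138.
Substituting the horizontal relation into the vertical equation gives 2.207 T_P = 1138, so T_P = 515.7 N.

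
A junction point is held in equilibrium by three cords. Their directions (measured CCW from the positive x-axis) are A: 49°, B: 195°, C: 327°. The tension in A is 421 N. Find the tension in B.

Resolve: ΣF_x = 421 cos 49° + T_B cos 195° + T_C cos 327° = 0.
        ΣF_y = 421 sin 49° + T_B sin 195° + T_C sin 327° = 0.
The known terms sum to (276.2, 317.7) N, so -0.9659 T_B + 0.8387 T_C = -276.2 and -0.2588 T_B − 0.5446 T_C = -317.7.
Solving simultaneously: T_B = 561 N, T_C = 316.8 N.

T_B ≈ 561 N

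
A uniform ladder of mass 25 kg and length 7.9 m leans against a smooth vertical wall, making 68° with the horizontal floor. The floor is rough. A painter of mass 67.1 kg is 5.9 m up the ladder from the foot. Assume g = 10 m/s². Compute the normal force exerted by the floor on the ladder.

ΣF_y = 0: N_floor = 25×10 + 67.1×10 = 921 N.

N_floor ≈ 921 N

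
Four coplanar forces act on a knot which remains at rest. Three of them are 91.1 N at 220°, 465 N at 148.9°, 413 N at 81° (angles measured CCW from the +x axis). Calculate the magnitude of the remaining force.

F ≈ 714 N

Sum the known components: ΣF_x = -403.3 N, ΣF_y = 589.5 N.
For equilibrium the remaining force must supply (−ΣF_x, −ΣF_y) = (403.3, -589.5) N.
Magnitude = √((403.3)² + (-589.5)²) = 714.3 N; direction = atan2(-589.5, 403.3) = 304.4°.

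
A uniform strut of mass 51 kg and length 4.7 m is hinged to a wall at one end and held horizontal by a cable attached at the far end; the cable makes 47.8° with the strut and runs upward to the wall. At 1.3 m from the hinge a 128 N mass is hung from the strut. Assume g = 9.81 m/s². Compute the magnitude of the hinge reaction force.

Take torques about the hinge: T sin 47.8° · 4.7 = 51×9.81×2.35 + 128×1.3 = 1342.1 N·m.
So T = 1342.1 / (0.7408 × 4.7) = 385.47 N.
ΣF_x = 0: H_x = T cos 47.8° = 258.93 N.
ΣF_y = 0: H_y = (51×9.81 + 128) − T sin 47.8° = 628.31 − 285.56 = 342.75 N.
|H| = √(H_x² + H_y²) = √((258.93)² + (342.75)²) = 429.56 N.

|H| ≈ 430 N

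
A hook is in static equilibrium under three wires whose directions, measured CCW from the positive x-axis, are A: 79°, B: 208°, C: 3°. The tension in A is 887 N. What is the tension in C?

Resolve: ΣF_x = 887 cos 79° + T_B cos 208° + T_C cos 3° = 0.
        ΣF_y = 887 sin 79° + T_B sin 208° + T_C sin 3° = 0.
The known terms sum to (169.2, 870.7) N, so -0.8829 T_B + 0.9986 T_C = -169.2 and -0.4695 T_B + 0.0523 T_C = -870.7.
Solving simultaneously: T_B = 2036 N, T_C = 1631 N.

T_C ≈ 1630 N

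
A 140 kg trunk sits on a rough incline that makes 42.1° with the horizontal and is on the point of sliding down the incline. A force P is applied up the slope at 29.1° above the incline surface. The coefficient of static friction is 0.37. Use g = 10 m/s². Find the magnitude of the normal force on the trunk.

On the verge of sliding down the incline, friction equals μN and acts up the slope.
Perpendicular: N + P sin 29.1° = W cos 42.1° = 1039 N.
Along incline: P cos 29.1° + μN = W sin 42.1° with W sin 42.1° = 938.6 N.
Solving the pair for P and N: P = 798.8 N, N = 650.3 N (and f = μN = 240.6 N).

N ≈ 650 N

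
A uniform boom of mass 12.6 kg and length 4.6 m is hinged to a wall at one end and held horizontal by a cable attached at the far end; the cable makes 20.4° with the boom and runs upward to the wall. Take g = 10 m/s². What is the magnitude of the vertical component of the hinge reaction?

Take torques about the hinge: T sin 20.4° · 4.6 = 12.6×10×2.3 = 289.8 N·m.
So T = 289.8 / (0.3486 × 4.6) = 180.74 N.
ΣF_y = 0: H_y = (12.6×10) − T sin 20.4° = 126 − 63 = 63 N.

|H_y| ≈ 63 N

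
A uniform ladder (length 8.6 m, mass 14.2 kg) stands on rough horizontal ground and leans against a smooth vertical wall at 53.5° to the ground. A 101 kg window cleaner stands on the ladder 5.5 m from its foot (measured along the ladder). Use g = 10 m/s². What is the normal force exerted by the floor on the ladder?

ΣF_y = 0: N_floor = 14.2×10 + 101×10 = 1152 N.

N_floor ≈ 1150 N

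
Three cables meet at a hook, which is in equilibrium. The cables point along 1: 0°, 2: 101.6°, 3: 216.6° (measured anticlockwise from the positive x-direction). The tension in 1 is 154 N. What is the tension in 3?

Resolve: ΣF_x = 154 cos 0° + T_2 cos 101.6° + T_3 cos 216.6° = 0.
        ΣF_y = 154 sin 0° + T_2 sin 101.6° + T_3 sin 216.6° = 0.
The known terms sum to (154, 0) N, so -0.2011 T_2 − 0.8028 T_3 = -154 and 0.9796 T_2 − 0.5962 T_3 = 0.
Solving simultaneously: T_2 = 101.3 N, T_3 = 166.4 N.

T_3 ≈ 166 N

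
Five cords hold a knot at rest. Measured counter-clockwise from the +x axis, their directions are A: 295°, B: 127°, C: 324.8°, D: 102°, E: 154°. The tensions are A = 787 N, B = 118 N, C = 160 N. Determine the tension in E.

T_E ≈ 299 N

Resolve: ΣF_x = 787 cos 295° + 118 cos 127° + 160 cos 324.8° + T_D cos 102° + T_E cos 154° = 0.
        ΣF_y = 787 sin 295° + 118 sin 127° + 160 sin 324.8° + T_D sin 102° + T_E sin 154° = 0.
The known terms sum to (392.3, -711.3) N, so -0.2079 T_D − 0.8988 T_E = -392.3 and 0.9781 T_D + 0.4384 T_E = 711.3.
Solving simultaneously: T_D = 593 N, T_E = 299.3 N.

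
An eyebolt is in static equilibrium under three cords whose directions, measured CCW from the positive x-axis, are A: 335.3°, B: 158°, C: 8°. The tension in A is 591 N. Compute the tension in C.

Resolve: ΣF_x = 591 cos 335.3° + T_B cos 158° + T_C cos 8° = 0.
        ΣF_y = 591 sin 335.3° + T_B sin 158° + T_C sin 8° = 0.
The known terms sum to (536.9, -247) N, so -0.9272 T_B + 0.9903 T_C = -536.9 and 0.3746 T_B + 0.1392 T_C = 247.
Solving simultaneously: T_B = 638.6 N, T_C = 55.68 N.

T_C ≈ 55.7 N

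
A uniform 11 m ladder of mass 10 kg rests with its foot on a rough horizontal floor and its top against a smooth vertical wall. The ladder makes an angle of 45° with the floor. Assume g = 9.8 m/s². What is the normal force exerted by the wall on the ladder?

N_wall ≈ 49 N

Torques about the foot: N_wall · 11 sin 45° = 10×9.8×5.5 cos 45° → N_wall = 49 N.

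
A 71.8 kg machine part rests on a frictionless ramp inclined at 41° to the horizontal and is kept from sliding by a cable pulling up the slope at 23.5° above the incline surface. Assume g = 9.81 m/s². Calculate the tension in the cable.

T ≈ 504 N

Take axes along and perpendicular to the incline. Weight components: W sin 41° = 462.1 N down-slope, W cos 41° = 531.6 N into the surface.
Along incline: T cos 23.5° = W sin 41° → T = 503.9 N.
Perpendicular: N = W cos 41° − T sin 23.5° = 330.7 N.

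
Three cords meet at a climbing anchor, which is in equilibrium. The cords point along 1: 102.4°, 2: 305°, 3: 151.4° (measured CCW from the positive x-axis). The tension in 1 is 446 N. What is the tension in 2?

T_2 ≈ 757 N

Resolve: ΣF_x = 446 cos 102.4° + T_2 cos 305° + T_3 cos 151.4° = 0.
        ΣF_y = 446 sin 102.4° + T_2 sin 305° + T_3 sin 151.4° = 0.
The known terms sum to (-95.77, 435.6) N, so 0.5736 T_2 − 0.8780 T_3 = 95.77 and -0.8192 T_2 + 0.4787 T_3 = -435.6.
Solving simultaneously: T_2 = 757 N, T_3 = 385.5 N.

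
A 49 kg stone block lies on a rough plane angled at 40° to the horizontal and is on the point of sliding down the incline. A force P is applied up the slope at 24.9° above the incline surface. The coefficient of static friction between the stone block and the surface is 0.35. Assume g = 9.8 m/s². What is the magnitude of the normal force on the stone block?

N ≈ 268 N

On the verge of sliding down the incline, friction equals μN and acts up the slope.
Perpendicular: N + P sin 24.9° = W cos 40° = 367.9 N.
Along incline: P cos 24.9° + μN = W sin 40° with W sin 40° = 308.7 N.
Solving the pair for P and N: P = 236.8 N, N = 268.1 N (and f = μN = 93.85 N).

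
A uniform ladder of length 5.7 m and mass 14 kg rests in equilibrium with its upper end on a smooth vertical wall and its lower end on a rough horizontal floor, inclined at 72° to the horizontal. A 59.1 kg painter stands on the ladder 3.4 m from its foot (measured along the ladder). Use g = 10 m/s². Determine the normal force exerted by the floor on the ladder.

N_floor ≈ 731 N

ΣF_y = 0: N_floor = 14×10 + 59.1×10 = 731 N.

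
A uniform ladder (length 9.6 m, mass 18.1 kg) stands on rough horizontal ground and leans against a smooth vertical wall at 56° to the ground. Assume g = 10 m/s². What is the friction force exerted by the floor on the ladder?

f ≈ 61 N

Torques about the foot: N_wall · 9.6 sin 56° = 18.1×10×4.8 cos 56° → N_wall = 61.043 N.
ΣF_x = 0: f_floor = N_wall = 61.043 N.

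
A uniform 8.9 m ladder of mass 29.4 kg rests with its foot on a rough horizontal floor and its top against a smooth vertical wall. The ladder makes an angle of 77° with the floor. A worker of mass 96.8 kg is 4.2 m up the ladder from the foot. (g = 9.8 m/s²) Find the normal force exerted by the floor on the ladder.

ΣF_y = 0: N_floor = 29.4×9.8 + 96.8×9.8 = 1236.8 N.

N_floor ≈ 1240 N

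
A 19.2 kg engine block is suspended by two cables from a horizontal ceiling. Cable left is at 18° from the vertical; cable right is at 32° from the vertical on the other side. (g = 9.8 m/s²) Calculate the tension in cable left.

T_left ≈ 130 N

Angles from the horizontal: cable left is 90° − 18° = 72°, cable right is 90° − 32° = 58°.
Weight W = 19.2 × 9.8 = 188.2 N acts straight down.
Horizontal: T_left cos 72° = T_right cos 58°  →  T_right = 0.5831 T_left.
Vertical: T_left sin 72° + T_right sin 58° = 188.2.
Substituting the horizontal relation into the vertical equation gives 1.446 T_left = 188.2, so T_left = 130.2 N.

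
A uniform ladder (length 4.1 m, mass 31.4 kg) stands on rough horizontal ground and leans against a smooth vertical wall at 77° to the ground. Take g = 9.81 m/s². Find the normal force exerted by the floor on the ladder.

N_floor ≈ 308 N

ΣF_y = 0: N_floor = 31.4×9.81 = 308.03 N.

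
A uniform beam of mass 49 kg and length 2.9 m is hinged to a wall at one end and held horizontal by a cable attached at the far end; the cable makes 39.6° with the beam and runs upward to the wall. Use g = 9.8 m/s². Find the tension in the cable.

T ≈ 377 N

Take torques about the hinge: T sin 39.6° · 2.9 = 49×9.8×1.45 = 696.29 N·m.
So T = 696.29 / (0.6374 × 2.9) = 376.67 N.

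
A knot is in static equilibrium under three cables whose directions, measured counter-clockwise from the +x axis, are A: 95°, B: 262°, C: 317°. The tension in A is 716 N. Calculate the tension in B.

Resolve: ΣF_x = 716 cos 95° + T_B cos 262° + T_C cos 317° = 0.
        ΣF_y = 716 sin 95° + T_B sin 262° + T_C sin 317° = 0.
The known terms sum to (-62.4, 713.3) N, so -0.1392 T_B + 0.7314 T_C = 62.4 and -0.9903 T_B − 0.6820 T_C = -713.3.
Solving simultaneously: T_B = 584.9 N, T_C = 196.6 N.

T_B ≈ 585 N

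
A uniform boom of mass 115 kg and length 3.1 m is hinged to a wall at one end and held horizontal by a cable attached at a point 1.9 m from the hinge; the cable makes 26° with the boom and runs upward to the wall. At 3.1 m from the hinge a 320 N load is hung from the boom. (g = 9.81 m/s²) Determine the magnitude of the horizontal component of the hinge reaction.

H_x ≈ 2960 N

Take torques about the hinge: T sin 26° · 1.9 = 115×9.81×1.55 + 320×3.1 = 2740.6 N·m.
So T = 2740.6 / (0.4384 × 1.9) = 3290.4 N.
ΣF_x = 0: H_x = T cos 26° = 2957.4 N.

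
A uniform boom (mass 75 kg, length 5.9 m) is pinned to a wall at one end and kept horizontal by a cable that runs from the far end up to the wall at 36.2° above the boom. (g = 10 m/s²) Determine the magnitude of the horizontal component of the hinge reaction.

Take torques about the hinge: T sin 36.2° · 5.9 = 75×10×2.95 = 2212.5 N·m.
So T = 2212.5 / (0.5906 × 5.9) = 634.94 N.
ΣF_x = 0: H_x = T cos 36.2° = 512.37 N.

H_x ≈ 512 N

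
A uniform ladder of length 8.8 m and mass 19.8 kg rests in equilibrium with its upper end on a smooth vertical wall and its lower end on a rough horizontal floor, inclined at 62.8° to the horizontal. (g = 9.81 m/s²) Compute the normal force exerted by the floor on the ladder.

ΣF_y = 0: N_floor = 19.8×9.81 = 194.24 N.

N_floor ≈ 194 N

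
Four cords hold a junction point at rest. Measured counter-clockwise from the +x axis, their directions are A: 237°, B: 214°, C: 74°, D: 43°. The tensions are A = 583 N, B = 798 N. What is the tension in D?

T_D ≈ 1330 N

Resolve: ΣF_x = 583 cos 237° + 798 cos 214° + T_C cos 74° + T_D cos 43° = 0.
        ΣF_y = 583 sin 237° + 798 sin 214° + T_C sin 74° + T_D sin 43° = 0.
The known terms sum to (-979.1, -935.2) N, so 0.2756 T_C + 0.7314 T_D = 979.1 and 0.9613 T_C + 0.6820 T_D = 935.2.
Solving simultaneously: T_C = 31.47 N, T_D = 1327 N.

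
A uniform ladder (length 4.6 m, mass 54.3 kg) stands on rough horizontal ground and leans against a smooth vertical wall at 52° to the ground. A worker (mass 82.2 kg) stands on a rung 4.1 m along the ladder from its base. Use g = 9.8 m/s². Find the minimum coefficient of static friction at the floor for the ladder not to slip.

μ_min ≈ 0.575

ΣF_y = 0: N_floor = 54.3×9.8 + 82.2×9.8 = 1337.7 N.
Torques about the foot: N_wall · 4.6 sin 52° = 54.3×9.8×2.3 cos 52° + 82.2×9.8×4.1 cos 52° → N_wall = 768.84 N.
ΣF_x = 0: f_floor = N_wall = 768.84 N.
μ_min = f_floor / N_floor = 768.84 / 1337.7 = 0.5747.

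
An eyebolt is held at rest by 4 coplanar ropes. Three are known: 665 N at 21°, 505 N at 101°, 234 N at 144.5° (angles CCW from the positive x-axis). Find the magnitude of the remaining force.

F ≈ 932 N

Sum the known components: ΣF_x = 334 N, ΣF_y = 869.9 N.
For equilibrium the remaining force must supply (−ΣF_x, −ΣF_y) = (-334, -869.9) N.
Magnitude = √((-334)² + (-869.9)²) = 931.8 N; direction = atan2(-869.9, -334) = 249.0°.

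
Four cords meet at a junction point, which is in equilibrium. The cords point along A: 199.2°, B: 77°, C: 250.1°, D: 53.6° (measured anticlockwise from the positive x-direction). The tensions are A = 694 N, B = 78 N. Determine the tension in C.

Resolve: ΣF_x = 694 cos 199.2° + 78 cos 77° + T_C cos 250.1° + T_D cos 53.6° = 0.
        ΣF_y = 694 sin 199.2° + 78 sin 77° + T_C sin 250.1° + T_D sin 53.6° = 0.
The known terms sum to (-637.9, -152.2) N, so -0.3404 T_C + 0.5934 T_D = 637.9 and -0.9403 T_C + 0.8049 T_D = 152.2.
Solving simultaneously: T_C = 1490 N, T_D = 1929 N.

T_C ≈ 1490 N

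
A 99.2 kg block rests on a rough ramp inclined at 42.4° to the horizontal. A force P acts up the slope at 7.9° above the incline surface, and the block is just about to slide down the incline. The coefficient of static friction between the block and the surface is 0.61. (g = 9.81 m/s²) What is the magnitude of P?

P ≈ 240 N

On the verge of sliding down the incline, friction equals μN and acts up the slope.
Perpendicular: N + P sin 7.9° = W cos 42.4° = 718.6 N.
Along incline: P cos 7.9° + μN = W sin 42.4° with W sin 42.4° = 656.2 N.
Solving the pair for P and N: P = 240.3 N, N = 685.6 N (and f = μN = 418.2 N).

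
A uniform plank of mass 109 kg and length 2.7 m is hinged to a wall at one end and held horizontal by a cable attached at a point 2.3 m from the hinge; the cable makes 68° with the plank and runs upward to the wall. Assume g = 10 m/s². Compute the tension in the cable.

T ≈ 690 N

Take torques about the hinge: T sin 68° · 2.3 = 109×10×1.35 = 1471.5 N·m.
So T = 1471.5 / (0.9272 × 2.3) = 690.03 N.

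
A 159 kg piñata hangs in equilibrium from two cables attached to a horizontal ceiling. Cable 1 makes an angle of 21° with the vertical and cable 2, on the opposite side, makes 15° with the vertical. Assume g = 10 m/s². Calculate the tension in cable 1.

Angles from the horizontal: cable 1 is 90° − 21° = 69°, cable 2 is 90° − 15° = 75°.
Weight W = 159 × 10 = 1590 N acts straight down.
Horizontal: T_1 cos 69° = T_2 cos 75°  →  T_2 = 1.385 T_1.
Vertical: T_1 sin 69° + T_2 sin 75° = 1590.
Substituting the horizontal relation into the vertical equation gives 2.271 T_1 = 1590, so T_1 = 700.1 N.

T_1 ≈ 700 N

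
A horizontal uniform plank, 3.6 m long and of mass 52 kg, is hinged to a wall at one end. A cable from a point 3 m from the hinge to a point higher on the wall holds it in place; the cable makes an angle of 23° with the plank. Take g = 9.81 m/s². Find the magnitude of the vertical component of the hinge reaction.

|H_y| ≈ 204 N

Take torques about the hinge: T sin 23° · 3 = 52×9.81×1.8 = 918.22 N·m.
So T = 918.22 / (0.3907 × 3) = 783.33 N.
ΣF_y = 0: H_y = (52×9.81) − T sin 23° = 510.12 − 306.07 = 204.05 N.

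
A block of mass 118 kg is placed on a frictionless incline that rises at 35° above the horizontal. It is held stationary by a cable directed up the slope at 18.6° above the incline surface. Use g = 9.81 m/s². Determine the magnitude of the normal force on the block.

Take axes along and perpendicular to the incline. Weight components: W sin 35° = 664 N down-slope, W cos 35° = 948.2 N into the surface.
Along incline: T cos 18.6° = W sin 35° → T = 700.6 N.
Perpendicular: N = W cos 35° − T sin 18.6° = 724.8 N.

N ≈ 725 N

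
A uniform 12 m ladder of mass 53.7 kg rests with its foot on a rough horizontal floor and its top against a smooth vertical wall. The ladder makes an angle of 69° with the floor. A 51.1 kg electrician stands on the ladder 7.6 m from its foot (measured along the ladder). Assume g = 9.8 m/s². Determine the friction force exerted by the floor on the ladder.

Torques about the foot: N_wall · 12 sin 69° = 53.7×9.8×6 cos 69° + 51.1×9.8×7.6 cos 69° → N_wall = 222.75 N.
ΣF_x = 0: f_floor = N_wall = 222.75 N.

f ≈ 223 N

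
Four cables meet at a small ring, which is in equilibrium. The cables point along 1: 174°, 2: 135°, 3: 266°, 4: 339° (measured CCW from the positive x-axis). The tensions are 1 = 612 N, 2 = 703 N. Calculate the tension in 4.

Resolve: ΣF_x = 612 cos 174° + 703 cos 135° + T_3 cos 266° + T_4 cos 339° = 0.
        ΣF_y = 612 sin 174° + 703 sin 135° + T_3 sin 266° + T_4 sin 339° = 0.
The known terms sum to (-1106, 561.1) N, so -0.0698 T_3 + 0.9336 T_4 = 1106 and -0.9976 T_3 − 0.3584 T_4 = -561.1.
Solving simultaneously: T_3 = 133.4 N, T_4 = 1194 N.

T_4 ≈ 1190 N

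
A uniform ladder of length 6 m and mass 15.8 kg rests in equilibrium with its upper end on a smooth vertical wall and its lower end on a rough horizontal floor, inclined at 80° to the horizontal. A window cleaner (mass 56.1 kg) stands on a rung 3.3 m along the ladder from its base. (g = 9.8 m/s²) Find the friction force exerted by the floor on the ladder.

Torques about the foot: N_wall · 6 sin 80° = 15.8×9.8×3 cos 80° + 56.1×9.8×3.3 cos 80° → N_wall = 66.969 N.
ΣF_x = 0: f_floor = N_wall = 66.969 N.

f ≈ 67 N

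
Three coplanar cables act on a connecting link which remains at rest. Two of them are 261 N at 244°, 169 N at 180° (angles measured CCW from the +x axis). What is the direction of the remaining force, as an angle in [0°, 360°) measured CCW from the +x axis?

Sum the known components: ΣF_x = -283.4 N, ΣF_y = -234.6 N.
For equilibrium the remaining force must supply (−ΣF_x, −ΣF_y) = (283.4, 234.6) N.
Magnitude = √((283.4)² + (234.6)²) = 367.9 N; direction = atan2(234.6, 283.4) = 39.6°.

θ ≈ 39.6°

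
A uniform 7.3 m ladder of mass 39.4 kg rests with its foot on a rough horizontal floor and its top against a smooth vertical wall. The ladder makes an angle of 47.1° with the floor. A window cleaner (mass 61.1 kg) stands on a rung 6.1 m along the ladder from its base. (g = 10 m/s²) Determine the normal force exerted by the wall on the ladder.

Torques about the foot: N_wall · 7.3 sin 47.1° = 39.4×10×3.65 cos 47.1° + 61.1×10×6.1 cos 47.1° → N_wall = 657.51 N.

N_wall ≈ 658 N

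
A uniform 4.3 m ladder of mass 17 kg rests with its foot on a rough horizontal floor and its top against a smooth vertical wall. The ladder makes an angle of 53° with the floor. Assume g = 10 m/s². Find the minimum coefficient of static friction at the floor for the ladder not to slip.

μ_min ≈ 0.377

ΣF_y = 0: N_floor = 17×10 = 170 N.
Torques about the foot: N_wall · 4.3 sin 53° = 17×10×2.15 cos 53° → N_wall = 64.052 N.
ΣF_x = 0: f_floor = N_wall = 64.052 N.
μ_min = f_floor / N_floor = 64.052 / 170 = 0.3768.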